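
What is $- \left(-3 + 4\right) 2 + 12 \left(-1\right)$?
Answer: $-14$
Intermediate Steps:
$- \left(-3 + 4\right) 2 + 12 \left(-1\right) = - 1 \cdot 2 - 12 = \left(-1\right) 2 - 12 = -2 - 12 = -14$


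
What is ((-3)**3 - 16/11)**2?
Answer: 97969/121 ≈ 809.66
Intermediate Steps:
((-3)**3 - 16/11)**2 = (-27 - 16*1/11)**2 = (-27 - 16/11)**2 = (-313/11)**2 = 97969/121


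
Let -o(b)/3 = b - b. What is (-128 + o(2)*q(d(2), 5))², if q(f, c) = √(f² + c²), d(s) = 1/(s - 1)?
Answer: 16384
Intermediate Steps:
d(s) = 1/(-1 + s)
q(f, c) = √(c² + f²)
o(b) = 0 (o(b) = -3*(b - b) = -3*0 = 0)
(-128 + o(2)*q(d(2), 5))² = (-128 + 0*√(5² + (1/(-1 + 2))²))² = (-128 + 0*√(25 + (1/1)²))² = (-128 + 0*√(25 + 1²))² = (-128 + 0*√(25 + 1))² = (-128 + 0*√26)² = (-128 + 0)² = (-128)² = 16384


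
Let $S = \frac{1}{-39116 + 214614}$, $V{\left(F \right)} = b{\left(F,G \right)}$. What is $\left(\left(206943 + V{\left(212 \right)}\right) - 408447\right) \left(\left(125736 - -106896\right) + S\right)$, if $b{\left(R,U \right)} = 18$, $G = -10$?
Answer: $- \frac{4112979126597591}{87749} \approx -4.6872 \cdot 10^{10}$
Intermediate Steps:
$V{\left(F \right)} = 18$
$S = \frac{1}{175498} \approx 5.6981 \cdot 10^{-6}$
$\left(\left(206943 + V{\left(212 \right)}\right) - 408447\right) \left(\left(125736 - -106896\right) + S\right) = \left(\left(206943 + 18\right) - 408447\right) \left(\left(125736 - -106896\right) + \frac{1}{175498}\right) = \left(206961 - 408447\right) \left(\left(125736 + 106896\right) + \frac{1}{175498}\right) = - 201486 \left(232632 + \frac{1}{175498}\right) = \left(-201486\right) \frac{40826450737}{175498} = - \frac{4112979126597591}{87749}$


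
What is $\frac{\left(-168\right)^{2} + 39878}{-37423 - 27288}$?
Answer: $- \frac{68102}{64711} \approx -1.0524$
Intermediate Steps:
$\frac{\left(-168\right)^{2} + 39878}{-37423 - 27288} = \frac{28224 + 39878}{-64711} = 68102 \left(- \frac{1}{64711}\right) = - \frac{68102}{64711}$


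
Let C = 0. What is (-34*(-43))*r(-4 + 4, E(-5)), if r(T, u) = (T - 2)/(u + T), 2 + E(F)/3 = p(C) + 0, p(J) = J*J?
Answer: 1462/3 ≈ 487.33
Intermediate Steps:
p(J) = J**2
E(F) = -6 (E(F) = -6 + 3*(0**2 + 0) = -6 + 3*(0 + 0) = -6 + 3*0 = -6 + 0 = -6)
r(T, u) = (-2 + T)/(T + u)
(-34*(-43))*r(-4 + 4, E(-5)) = (-34*(-43))*((-2 + (-4 + 4))/((-4 + 4) - 6)) = 1462*((-2 + 0)/(0 - 6)) = 1462*(-2/(-6)) = 1462*(-1/6*(-2)) = 1462*(1/3) = 1462/3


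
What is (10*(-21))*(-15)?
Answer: 3150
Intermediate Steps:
(10*(-21))*(-15) = -210*(-15) = 3150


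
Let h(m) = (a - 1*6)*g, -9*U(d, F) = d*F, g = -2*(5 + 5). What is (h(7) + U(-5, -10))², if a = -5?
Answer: 3724900/81 ≈ 45986.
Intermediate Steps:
g = -20 (g = -2*10 = -20)
U(d, F) = -F*d/9 (U(d, F) = -d*F/9 = -F*d/9)
h(m) = 220 (h(m) = (-5 - 1*6)*(-20) = (-5 - 6)*(-20) = -11*(-20) = 220)
(h(7) + U(-5, -10))² = (220 - ⅑*(-10)*(-5))² = (220 - 50/9)² = (1930/9)² = 3724900/81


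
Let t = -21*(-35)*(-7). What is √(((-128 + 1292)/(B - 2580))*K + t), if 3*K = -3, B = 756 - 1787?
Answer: 9*I*√828186461/3611 ≈ 71.726*I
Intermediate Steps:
B = -1031
K = -1 (K = (⅓)*(-3) = -1)
t = -5145 (t = 735*(-7) = -5145)
√(((-128 + 1292)/(B - 2580))*K + t) = √(((-128 + 1292)/(-1031 - 2580))*(-1) - 5145) = √((1164/(-3611))*(-1) - 5145) = √((1164*(-1/3611))*(-1) - 5145) = √(-1164/3611*(-1) - 5145) = √(1164/3611 - 5145) = √(-18577431/3611) = 9*I*√828186461/3611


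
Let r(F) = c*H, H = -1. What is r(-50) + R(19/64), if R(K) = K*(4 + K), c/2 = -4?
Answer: 37993/4096 ≈ 9.2756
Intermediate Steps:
c = -8 (c = 2*(-4) = -8)
r(F) = 8 (r(F) = -8*(-1) = 8)
r(-50) + R(19/64) = 8 + (19/64)*(4 + 19/64) = 8 + (19*(1/64))*(4 + 19*(1/64)) = 8 + 19*(4 + 19/64)/64 = 8 + (19/64)*(275/64) = 8 + 5225/4096 = 37993/4096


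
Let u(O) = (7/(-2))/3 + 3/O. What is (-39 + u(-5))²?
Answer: 1495729/900 ≈ 1661.9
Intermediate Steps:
u(O) = -7/6 + 3/O (u(O) = (7*(-½))*(⅓) + 3/O = -7/2*⅓ + 3/O = -7/6 + 3/O)
(-39 + u(-5))² = (-39 + (-7/6 + 3/(-5)))² = (-39 + (-7/6 + 3*(-⅕)))² = (-39 + (-7/6 - ⅗))² = (-39 - 53/30)² = (-1223/30)² = 1495729/900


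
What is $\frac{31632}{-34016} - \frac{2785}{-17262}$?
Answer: $- \frac{7051516}{9174753} \approx -0.76858$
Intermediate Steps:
$\frac{31632}{-34016} - \frac{2785}{-17262} = 31632 \left(- \frac{1}{34016}\right) - - \frac{2785}{17262} = - \frac{1977}{2126} + \frac{2785}{17262} = - \frac{7051516}{9174753}$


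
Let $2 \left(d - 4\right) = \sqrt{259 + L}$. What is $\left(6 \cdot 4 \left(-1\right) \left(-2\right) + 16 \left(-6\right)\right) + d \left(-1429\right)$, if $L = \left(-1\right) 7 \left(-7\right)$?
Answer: $-5764 - 1429 \sqrt{77} \approx -18303.0$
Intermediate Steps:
$L = 49$ ($L = \left(-7\right) \left(-7\right) = 49$)
$d = 4 + \sqrt{77}$ ($d = 4 + \frac{\sqrt{259 + 49}}{2} = 4 + \frac{\sqrt{308}}{2} = 4 + \frac{2 \sqrt{77}}{2} = 4 + \sqrt{77} \approx 12.775$)
$\left(6 \cdot 4 \left(-1\right) \left(-2\right) + 16 \left(-6\right)\right) + d \left(-1429\right) = \left(6 \cdot 4 \left(-1\right) \left(-2\right) + 16 \left(-6\right)\right) + \left(4 + \sqrt{77}\right) \left(-1429\right) = \left(6 \left(-4\right) \left(-2\right) - 96\right) - \left(5716 + 1429 \sqrt{77}\right) = \left(\left(-24\right) \left(-2\right) - 96\right) - \left(5716 + 1429 \sqrt{77}\right) = \left(48 - 96\right) - \left(5716 + 1429 \sqrt{77}\right) = -48 - \left(5716 + 1429 \sqrt{77}\right) = -5764 - 1429 \sqrt{77}$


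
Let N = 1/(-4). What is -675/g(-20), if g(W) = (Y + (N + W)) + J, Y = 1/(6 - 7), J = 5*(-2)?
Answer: 108/5 ≈ 21.600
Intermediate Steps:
N = -1/4 ≈ -0.25000
J = -10
Y = -1 (Y = 1/(-1) = -1)
g(W) = -45/4 + W (g(W) = (-1 + (-1/4 + W)) - 10 = (-5/4 + W) - 10 = -45/4 + W)
-675/g(-20) = -675/(-45/4 - 20) = -675/(-125/4) = -675*(-4/125) = 108/5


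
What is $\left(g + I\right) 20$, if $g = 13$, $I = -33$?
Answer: $-400$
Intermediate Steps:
$\left(g + I\right) 20 = \left(13 - 33\right) 20 = \left(-20\right) 20 = -400$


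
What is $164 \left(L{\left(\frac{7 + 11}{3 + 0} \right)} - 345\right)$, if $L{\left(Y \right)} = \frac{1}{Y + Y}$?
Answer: $- \frac{169699}{3} \approx -56566.0$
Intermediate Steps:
$L{\left(Y \right)} = \frac{1}{2 Y}$
$164 \left(L{\left(\frac{7 + 11}{3 + 0} \right)} - 345\right) = 164 \left(\frac{1}{2 \frac{7 + 11}{3 + 0}} - 345\right) = 164 \left(\frac{1}{2 \cdot \frac{18}{3}} - 345\right) = 164 \left(\frac{1}{2 \cdot 18 \cdot \frac{1}{3}} - 345\right) = 164 \left(\frac{1}{2 \cdot 6} - 345\right) = 164 \left(\frac{1}{2} \cdot \frac{1}{6} - 345\right) = 164 \left(\frac{1}{12} - 345\right) = 164 \left(- \frac{4139}{12}\right) = - \frac{169699}{3}$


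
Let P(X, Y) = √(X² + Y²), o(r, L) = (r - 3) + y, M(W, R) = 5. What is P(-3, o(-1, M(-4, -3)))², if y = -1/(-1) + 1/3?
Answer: 145/9 ≈ 16.111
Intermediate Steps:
y = 4/3 (y = -1*(-1) + 1*(⅓) = 1 + ⅓ = 4/3 ≈ 1.3333)
o(r, L) = -5/3 + r (o(r, L) = (r - 3) + 4/3 = (-3 + r) + 4/3 = -5/3 + r)
P(-3, o(-1, M(-4, -3)))² = (√((-3)² + (-5/3 - 1)²))² = (√(9 + (-8/3)²))² = (√(9 + 64/9))² = (√(145/9))² = (√145/3)² = 145/9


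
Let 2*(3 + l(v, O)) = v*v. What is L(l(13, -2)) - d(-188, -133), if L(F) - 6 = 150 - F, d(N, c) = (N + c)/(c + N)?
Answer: 147/2 ≈ 73.500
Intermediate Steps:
l(v, O) = -3 + v**2/2 (l(v, O) = -3 + (v*v)/2 = -3 + v**2/2)
d(N, c) = 1 (d(N, c) = (N + c)/(N + c) = 1)
L(F) = 156 - F (L(F) = 6 + (150 - F) = 156 - F)
L(l(13, -2)) - d(-188, -133) = (156 - (-3 + (1/2)*13**2)) - 1*1 = (156 - (-3 + (1/2)*169)) - 1 = (156 - (-3 + 169/2)) - 1 = (156 - 1*163/2) - 1 = (156 - 163/2) - 1 = 149/2 - 1 = 147/2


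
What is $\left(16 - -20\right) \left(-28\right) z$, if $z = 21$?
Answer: $-21168$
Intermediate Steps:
$\left(16 - -20\right) \left(-28\right) z = \left(16 - -20\right) \left(-28\right) 21 = \left(16 + 20\right) \left(-28\right) 21 = 36 \left(-28\right) 21 = \left(-1008\right) 21 = -21168$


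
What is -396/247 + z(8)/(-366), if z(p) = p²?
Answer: -80372/45201 ≈ -1.7781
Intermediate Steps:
-396/247 + z(8)/(-366) = -396/247 + 8²/(-366) = -396*1/247 + 64*(-1/366) = -396/247 - 32/183 = -80372/45201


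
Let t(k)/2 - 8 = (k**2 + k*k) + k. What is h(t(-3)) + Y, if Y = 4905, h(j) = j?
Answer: 4951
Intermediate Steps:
t(k) = 16 + 2*k + 4*k**2 (t(k) = 16 + 2*((k**2 + k*k) + k) = 16 + 2*((k**2 + k**2) + k) = 16 + 2*(2*k**2 + k) = 16 + 2*(k + 2*k**2) = 16 + (2*k + 4*k**2) = 16 + 2*k + 4*k**2)
h(t(-3)) + Y = (16 + 2*(-3) + 4*(-3)**2) + 4905 = (16 - 6 + 4*9) + 4905 = (16 - 6 + 36) + 4905 = 46 + 4905 = 4951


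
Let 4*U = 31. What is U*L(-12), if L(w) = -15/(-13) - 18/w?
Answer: 2139/104 ≈ 20.567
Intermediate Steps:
U = 31/4 (U = (¼)*31 = 31/4 ≈ 7.7500)
L(w) = 15/13 - 18/w (L(w) = -15*(-1/13) - 18/w = 15/13 - 18/w)
U*L(-12) = 31*(15/13 - 18/(-12))/4 = 31*(15/13 - 18*(-1/12))/4 = 31*(15/13 + 3/2)/4 = (31/4)*(69/26) = 2139/104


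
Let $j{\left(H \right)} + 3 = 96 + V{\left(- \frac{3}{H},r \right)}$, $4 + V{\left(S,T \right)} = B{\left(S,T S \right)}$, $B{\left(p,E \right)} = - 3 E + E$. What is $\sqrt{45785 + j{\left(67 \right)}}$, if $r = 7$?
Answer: $\frac{40 \sqrt{128707}}{67} \approx 214.18$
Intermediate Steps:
$B{\left(p,E \right)} = - 2 E$
$V{\left(S,T \right)} = -4 - 2 S T$ ($V{\left(S,T \right)} = -4 - 2 T S = -4 - 2 S T$)
$j{\left(H \right)} = 89 + \frac{42}{H}$ ($j{\left(H \right)} = -3 + \left(96 - \left(4 + 2 \left(- \frac{3}{H}\right) 7\right)\right) = -3 + \left(96 - \left(4 - \frac{42}{H}\right)\right) = -3 + \left(92 + \frac{42}{H}\right) = 89 + \frac{42}{H}$)
$\sqrt{45785 + j{\left(67 \right)}} = \sqrt{45785 + \left(89 + \frac{42}{67}\right)} = \sqrt{45785 + \frac{6005}{67}} = \sqrt{\frac{3073600}{67}} = \frac{40 \sqrt{128707}}{67}$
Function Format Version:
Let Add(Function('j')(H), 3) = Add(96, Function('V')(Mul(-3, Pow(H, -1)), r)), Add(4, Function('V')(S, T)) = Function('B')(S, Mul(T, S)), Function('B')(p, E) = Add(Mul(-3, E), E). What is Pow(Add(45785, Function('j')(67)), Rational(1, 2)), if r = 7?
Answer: Mul(Rational(40, 67), Pow(128707, Rational(1, 2))) ≈ 214.18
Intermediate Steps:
Function('B')(p, E) = Mul(-2, E)
Function('V')(S, T) = Add(-4, Mul(-2, S, T)) (Function('V')(S, T) = Add(-4, Mul(-2, Mul(T, S))) = Add(-4, Mul(-2, Mul(S, T))) = Add(-4, Mul(-2, S, T)))
Function('j')(H) = Add(89, Mul(42, Pow(H, -1))) (Function('j')(H) = Add(-3, Add(96, Add(-4, Mul(-2, Mul(-3, Pow(H, -1)), 7)))) = Add(-3, Add(96, Add(-4, Mul(42, Pow(H, -1))))) = Add(-3, Add(92, Mul(42, Pow(H, -1)))) = Add(89, Mul(42, Pow(H, -1))))
Pow(Add(45785, Function('j')(67)), Rational(1, 2)) = Pow(Add(45785, Add(89, Mul(42, Pow(67, -1)))), Rational(1, 2)) = Pow(Add(45785, Add(89, Mul(42, Rational(1, 67)))), Rational(1, 2)) = Pow(Add(45785, Add(89, Rational(42, 67))), Rational(1, 2)) = Pow(Add(45785, Rational(6005, 67)), Rational(1, 2)) = Pow(Rational(3073600, 67), Rational(1, 2)) = Mul(Rational(40, 67), Pow(128707, Rational(1, 2)))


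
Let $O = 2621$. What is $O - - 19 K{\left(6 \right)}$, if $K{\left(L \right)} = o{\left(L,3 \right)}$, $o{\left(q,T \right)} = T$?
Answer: $2678$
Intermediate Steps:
$K{\left(L \right)} = 3$
$O - - 19 K{\left(6 \right)} = 2621 - \left(-19\right) 3 = 2621 - -57 = 2621 + 57 = 2678$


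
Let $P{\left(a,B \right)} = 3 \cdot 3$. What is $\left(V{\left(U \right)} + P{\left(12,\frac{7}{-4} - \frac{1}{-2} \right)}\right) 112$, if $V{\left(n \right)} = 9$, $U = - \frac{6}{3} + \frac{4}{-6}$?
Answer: $2016$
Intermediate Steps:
$U = - \frac{8}{3}$ ($U = \left(-6\right) \frac{1}{3} + 4 \left(- \frac{1}{6}\right) = -2 - \frac{2}{3} = - \frac{8}{3} \approx -2.6667$)
$P{\left(a,B \right)} = 9$
$\left(V{\left(U \right)} + P{\left(12,\frac{7}{-4} - \frac{1}{-2} \right)}\right) 112 = \left(9 + 9\right) 112 = 18 \cdot 112 = 2016$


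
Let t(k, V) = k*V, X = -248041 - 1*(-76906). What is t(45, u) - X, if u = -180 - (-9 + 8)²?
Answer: 162990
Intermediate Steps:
X = -171135 (X = -248041 + 76906 = -171135)
u = -181 (u = -180 - 1*(-1)² = -180 - 1*1 = -180 - 1 = -181)
t(k, V) = V*k
t(45, u) - X = -181*45 - 1*(-171135) = -8145 + 171135 = 162990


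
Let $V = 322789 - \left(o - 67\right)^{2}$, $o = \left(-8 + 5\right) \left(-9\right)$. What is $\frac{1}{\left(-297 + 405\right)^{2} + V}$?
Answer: $\frac{1}{332853} \approx 3.0043 \cdot 10^{-6}$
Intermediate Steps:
$o = 27$ ($o = \left(-3\right) \left(-9\right) = 27$)
$V = 321189$ ($V = 322789 - \left(27 - 67\right)^{2} = 322789 - \left(-40\right)^{2} = 322789 - 1600 = 321189$)
$\frac{1}{\left(-297 + 405\right)^{2} + V} = \frac{1}{\left(-297 + 405\right)^{2} + 321189} = \frac{1}{108^{2} + 321189} = \frac{1}{11664 + 321189} = \frac{1}{332853}$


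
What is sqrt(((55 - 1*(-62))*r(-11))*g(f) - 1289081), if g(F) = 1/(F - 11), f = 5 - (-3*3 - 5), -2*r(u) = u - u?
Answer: I*sqrt(1289081) ≈ 1135.4*I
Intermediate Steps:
r(u) = 0 (r(u) = -(u - u)/2 = -1/2*0 = 0)
f = 19 (f = 5 - (-9 - 5) = 5 - 1*(-14) = 5 + 14 = 19)
g(F) = 1/(-11 + F)
sqrt(((55 - 1*(-62))*r(-11))*g(f) - 1289081) = sqrt(((55 - 1*(-62))*0)/(-11 + 19) - 1289081) = sqrt(((55 + 62)*0)/8 - 1289081) = sqrt((117*0)*(1/8) - 1289081) = sqrt(0*(1/8) - 1289081) = sqrt(0 - 1289081) = sqrt(-1289081) = I*sqrt(1289081)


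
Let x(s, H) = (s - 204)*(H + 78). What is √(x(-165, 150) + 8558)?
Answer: I*√75574 ≈ 274.91*I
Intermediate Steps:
x(s, H) = (-204 + s)*(78 + H)
√(x(-165, 150) + 8558) = √((-15912 - 204*150 + 78*(-165) + 150*(-165)) + 8558) = √((-15912 - 30600 - 12870 - 24750) + 8558) = √(-84132 + 8558) = √(-75574) = I*√75574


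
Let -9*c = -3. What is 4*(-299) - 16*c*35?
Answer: -4148/3 ≈ -1382.7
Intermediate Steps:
c = ⅓ (c = -⅑*(-3) = ⅓ ≈ 0.33333)
4*(-299) - 16*c*35 = 4*(-299) - 16*(⅓)*35 = -1196 - 16*35/3 = -1196 - 1*560/3 = -1196 - 560/3 = -4148/3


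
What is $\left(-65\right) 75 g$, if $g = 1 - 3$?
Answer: $9750$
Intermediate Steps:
$g = -2$
$\left(-65\right) 75 g = \left(-65\right) 75 \left(-2\right) = \left(-4875\right) \left(-2\right) = 9750$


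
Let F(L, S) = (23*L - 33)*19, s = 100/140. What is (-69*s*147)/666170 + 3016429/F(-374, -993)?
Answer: -402128631571/21859036210 ≈ -18.396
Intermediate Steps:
s = 5/7 (s = 100*(1/140) = 5/7 ≈ 0.71429)
F(L, S) = -627 + 437*L (F(L, S) = (-33 + 23*L)*19 = -627 + 437*L)
(-69*s*147)/666170 + 3016429/F(-374, -993) = (-69*5/7*147)/666170 + 3016429/(-627 + 437*(-374)) = -345/7*147*(1/666170) + 3016429/(-627 - 163438) = -7245*1/666170 + 3016429/(-164065) = -1449/133234 + 3016429*(-1/164065) = -1449/133234 - 3016429/164065 = -402128631571/21859036210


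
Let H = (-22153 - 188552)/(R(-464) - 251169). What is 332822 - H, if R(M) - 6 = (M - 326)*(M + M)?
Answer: 160406103359/481957 ≈ 3.3282e+5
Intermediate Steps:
R(M) = 6 + 2*M*(-326 + M) (R(M) = 6 + (M - 326)*(M + M) = 6 + (-326 + M)*(2*M) = 6 + 2*M*(-326 + M))
H = -210705/481957 (H = (-22153 - 188552)/((6 - 652*(-464) + 2*(-464)²) - 251169) = -210705/((6 + 302528 + 2*215296) - 251169) = -210705/((6 + 302528 + 430592) - 251169) = -210705/(733126 - 251169) = -210705/481957 ≈ -0.43719)
332822 - H = 332822 - 1*(-210705/481957) = 332822 + 210705/481957 = 160406103359/481957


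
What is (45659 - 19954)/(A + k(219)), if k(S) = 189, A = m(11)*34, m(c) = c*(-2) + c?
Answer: -5141/37 ≈ -138.95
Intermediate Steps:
m(c) = -c (m(c) = -2*c + c = -c)
A = -374 (A = -1*11*34 = -11*34 = -374)
(45659 - 19954)/(A + k(219)) = (45659 - 19954)/(-374 + 189) = 25705/(-185) = 25705*(-1/185) = -5141/37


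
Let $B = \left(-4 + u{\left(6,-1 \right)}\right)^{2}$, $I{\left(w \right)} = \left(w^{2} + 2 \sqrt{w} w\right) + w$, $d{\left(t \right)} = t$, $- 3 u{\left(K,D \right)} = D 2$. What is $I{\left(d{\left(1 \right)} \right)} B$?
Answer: $\frac{400}{9} \approx 44.444$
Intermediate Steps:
$u{\left(K,D \right)} = - \frac{2 D}{3}$ ($u{\left(K,D \right)} = - \frac{D 2}{3} = - \frac{2 D}{3}$)
$I{\left(w \right)} = w + w^{2} + 2 w^{\frac{3}{2}}$ ($I{\left(w \right)} = \left(w^{2} + 2 w^{\frac{3}{2}}\right) + w = w + w^{2} + 2 w^{\frac{3}{2}}$)
$B = \frac{100}{9}$ ($B = \left(-4 - - \frac{2}{3}\right)^{2} = \left(-4 + \frac{2}{3}\right)^{2} = \left(- \frac{10}{3}\right)^{2} = \frac{100}{9} \approx 11.111$)
$I{\left(d{\left(1 \right)} \right)} B = \left(1 + 1^{2} + 2 \cdot 1^{\frac{3}{2}}\right) \frac{100}{9} = \left(1 + 1 + 2 \cdot 1\right) \frac{100}{9} = \left(1 + 1 + 2\right) \frac{100}{9} = 4 \cdot \frac{100}{9} = \frac{400}{9}$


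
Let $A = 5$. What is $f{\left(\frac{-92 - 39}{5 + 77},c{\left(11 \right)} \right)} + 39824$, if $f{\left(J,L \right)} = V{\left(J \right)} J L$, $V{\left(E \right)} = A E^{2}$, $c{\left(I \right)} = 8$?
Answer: $\frac{2733469449}{68921} \approx 39661.0$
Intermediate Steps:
$V{\left(E \right)} = 5 E^{2}$
$f{\left(J,L \right)} = 5 L J^{3}$ ($f{\left(J,L \right)} = 5 J^{2} J L = 5 J^{3} L = 5 L J^{3}$)
$f{\left(\frac{-92 - 39}{5 + 77},c{\left(11 \right)} \right)} + 39824 = 5 \cdot 8 \left(\frac{-92 - 39}{5 + 77}\right)^{3} + 39824 = 5 \cdot 8 \left(- \frac{131}{82}\right)^{3} + 39824 = 5 \cdot 8 \left(- \frac{2248091}{551368}\right) + 39824 = - \frac{11240455}{68921} + 39824 = \frac{2733469449}{68921}$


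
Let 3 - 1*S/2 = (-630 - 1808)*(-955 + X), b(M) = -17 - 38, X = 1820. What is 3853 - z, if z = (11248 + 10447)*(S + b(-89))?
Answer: -91502802392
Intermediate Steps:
b(M) = -55
S = 4217746 (S = 6 - 2*(-630 - 1808)*(-955 + 1820) = 6 - (-4876)*865 = 6 - 2*(-2108870) = 6 + 4217740 = 4217746)
z = 91502806245 (z = (11248 + 10447)*(4217746 - 55) = 21695*4217691 = 91502806245)
3853 - z = 3853 - 1*91502806245 = 3853 - 91502806245 = -91502802392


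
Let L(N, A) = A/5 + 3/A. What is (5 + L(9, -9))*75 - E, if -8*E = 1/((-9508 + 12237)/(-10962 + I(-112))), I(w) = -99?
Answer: 4682819/21832 ≈ 214.49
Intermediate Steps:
L(N, A) = 3/A + A/5 (L(N, A) = A*(⅕) + 3/A = A/5 + 3/A = 3/A + A/5)
E = 11061/21832 (E = -(-10962 - 99)/(-9508 + 12237)/8 = -1/(8*(2729/(-11061))) = -1/(8*(2729*(-1/11061))) = -1/(8*(-2729/11061)) = -⅛*(-11061/2729) = 11061/21832 ≈ 0.50664)
(5 + L(9, -9))*75 - E = (5 + (3/(-9) + (⅕)*(-9)))*75 - 1*11061/21832 = (5 + (3*(-⅑) - 9/5))*75 - 11061/21832 = (5 + (-⅓ - 9/5))*75 - 11061/21832 = (5 - 32/15)*75 - 11061/21832 = (43/15)*75 - 11061/21832 = 215 - 11061/21832 = 4682819/21832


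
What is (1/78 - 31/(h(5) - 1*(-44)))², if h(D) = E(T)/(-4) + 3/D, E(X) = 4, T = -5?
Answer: 8809024/18071001 ≈ 0.48747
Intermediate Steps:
h(D) = -1 + 3/D (h(D) = 4/(-4) + 3/D = 4*(-¼) + 3/D = -1 + 3/D)
(1/78 - 31/(h(5) - 1*(-44)))² = (1/78 - 31/((3 - 1*5)/5 - 1*(-44)))² = (1/78 - 31/((3 - 5)/5 + 44))² = (1/78 - 31/((⅕)*(-2) + 44))² = (1/78 - 31/(-⅖ + 44))² = (1/78 - 31/218/5)² = (1/78 - 31*5/218)² = (1/78 - 155/218)² = (-2968/4251)² = 8809024/18071001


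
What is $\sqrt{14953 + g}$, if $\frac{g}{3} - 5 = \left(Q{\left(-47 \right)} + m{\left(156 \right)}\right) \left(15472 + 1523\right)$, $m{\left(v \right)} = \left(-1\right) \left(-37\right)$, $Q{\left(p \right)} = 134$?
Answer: $\sqrt{8733403} \approx 2955.2$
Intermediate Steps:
$m{\left(v \right)} = 37$
$g = 8718450$ ($g = 15 + 3 \left(134 + 37\right) \left(15472 + 1523\right) = 15 + 3 \cdot 171 \cdot 16995 = 15 + 3 \cdot 2906145 = 15 + 8718435 = 8718450$)
$\sqrt{14953 + g} = \sqrt{14953 + 8718450} = \sqrt{8733403}$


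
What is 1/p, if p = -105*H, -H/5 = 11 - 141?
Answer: -1/68250 ≈ -1.4652e-5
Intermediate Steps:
H = 650 (H = -5*(11 - 141) = -5*(-130) = 650)
p = -68250 (p = -105*650 = -68250)
1/p = 1/(-68250) = -1/68250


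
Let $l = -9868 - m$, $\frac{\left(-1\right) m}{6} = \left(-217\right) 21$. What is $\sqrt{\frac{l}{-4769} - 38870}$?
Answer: $\frac{2 i \sqrt{220964246895}}{4769} \approx 197.14 i$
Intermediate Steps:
$m = 27342$ ($m = - 6 \left(\left(-217\right) 21\right) = \left(-6\right) \left(-4557\right) = 27342$)
$l = -37210$ ($l = -9868 - 27342 = -37210$)
$\sqrt{\frac{l}{-4769} - 38870} = \sqrt{- \frac{37210}{-4769} - 38870} = \sqrt{\left(-37210\right) \left(- \frac{1}{4769}\right) - 38870} = \sqrt{\frac{37210}{4769} - 38870} = \sqrt{- \frac{185333820}{4769}} = \frac{2 i \sqrt{220964246895}}{4769}$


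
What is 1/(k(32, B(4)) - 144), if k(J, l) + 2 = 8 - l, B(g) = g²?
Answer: -1/154 ≈ -0.0064935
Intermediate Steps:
k(J, l) = 6 - l (k(J, l) = -2 + (8 - l) = 6 - l)
1/(k(32, B(4)) - 144) = 1/((6 - 1*4²) - 144) = 1/((6 - 1*16) - 144) = 1/((6 - 16) - 144) = 1/(-10 - 144) = 1/(-154) = -1/154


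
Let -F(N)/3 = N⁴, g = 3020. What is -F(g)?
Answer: 249545088480000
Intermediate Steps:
F(N) = -3*N⁴
-F(g) = -(-3)*3020⁴ = -(-3)*83181696160000 = -1*(-249545088480000) = 249545088480000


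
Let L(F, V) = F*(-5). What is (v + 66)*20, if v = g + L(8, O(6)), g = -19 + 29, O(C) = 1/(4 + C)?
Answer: 720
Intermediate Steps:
L(F, V) = -5*F
g = 10
v = -30 (v = 10 - 5*8 = 10 - 40 = -30)
(v + 66)*20 = (-30 + 66)*20 = 36*20 = 720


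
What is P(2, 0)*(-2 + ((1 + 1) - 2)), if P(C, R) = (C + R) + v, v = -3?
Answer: 2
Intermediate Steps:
P(C, R) = -3 + C + R (P(C, R) = (C + R) - 3 = -3 + C + R)
P(2, 0)*(-2 + ((1 + 1) - 2)) = (-3 + 2 + 0)*(-2 + ((1 + 1) - 2)) = -(-2 + (2 - 2)) = -(-2 + 0) = -1*(-2) = 2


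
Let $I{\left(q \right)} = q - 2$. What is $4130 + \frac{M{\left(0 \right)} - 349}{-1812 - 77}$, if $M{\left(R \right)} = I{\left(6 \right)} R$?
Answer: $\frac{7801919}{1889} \approx 4130.2$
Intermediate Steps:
$I{\left(q \right)} = -2 + q$
$M{\left(R \right)} = 4 R$ ($M{\left(R \right)} = \left(-2 + 6\right) R = 4 R$)
$4130 + \frac{M{\left(0 \right)} - 349}{-1812 - 77} = 4130 + \frac{4 \cdot 0 - 349}{-1812 - 77} = 4130 + \frac{0 - 349}{-1889} = 4130 - - \frac{349}{1889} = 4130 + \frac{349}{1889} = \frac{7801919}{1889}$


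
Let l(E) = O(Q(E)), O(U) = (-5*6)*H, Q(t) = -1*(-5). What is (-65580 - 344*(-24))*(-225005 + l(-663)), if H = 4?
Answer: 12905065500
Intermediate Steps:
Q(t) = 5
O(U) = -120 (O(U) = -5*6*4 = -30*4 = -120)
l(E) = -120
(-65580 - 344*(-24))*(-225005 + l(-663)) = (-65580 - 344*(-24))*(-225005 - 120) = (-65580 + 8256)*(-225125) = -57324*(-225125) = 12905065500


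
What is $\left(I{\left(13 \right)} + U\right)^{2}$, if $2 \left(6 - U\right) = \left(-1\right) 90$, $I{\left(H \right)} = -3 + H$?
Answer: $3721$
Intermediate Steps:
$U = 51$ ($U = 6 - \frac{\left(-1\right) 90}{2} = 6 - -45 = 6 + 45 = 51$)
$\left(I{\left(13 \right)} + U\right)^{2} = \left(\left(-3 + 13\right) + 51\right)^{2} = \left(10 + 51\right)^{2} = 61^{2} = 3721$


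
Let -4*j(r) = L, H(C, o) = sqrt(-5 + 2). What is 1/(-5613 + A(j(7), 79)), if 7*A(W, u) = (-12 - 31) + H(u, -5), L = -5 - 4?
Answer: -275338/1547163559 - 7*I*sqrt(3)/1547163559 ≈ -0.00017796 - 7.8365e-9*I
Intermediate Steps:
H(C, o) = I*sqrt(3) (H(C, o) = sqrt(-3) = I*sqrt(3))
L = -9
j(r) = 9/4 (j(r) = -1/4*(-9) = 9/4)
A(W, u) = -43/7 + I*sqrt(3)/7 (A(W, u) = ((-12 - 31) + I*sqrt(3))/7 = (-43 + I*sqrt(3))/7 = -43/7 + I*sqrt(3)/7)
1/(-5613 + A(j(7), 79)) = 1/(-5613 + (-43/7 + I*sqrt(3)/7)) = 1/(-39334/7 + I*sqrt(3)/7)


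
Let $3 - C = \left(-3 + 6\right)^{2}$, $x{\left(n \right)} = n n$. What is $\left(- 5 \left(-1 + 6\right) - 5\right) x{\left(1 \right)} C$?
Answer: $180$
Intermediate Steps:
$x{\left(n \right)} = n^{2}$
$C = -6$ ($C = 3 - \left(-3 + 6\right)^{2} = 3 - 3^{2} = 3 - 9 = -6$)
$\left(- 5 \left(-1 + 6\right) - 5\right) x{\left(1 \right)} C = \left(- 5 \left(-1 + 6\right) - 5\right) 1^{2} \left(-6\right) = \left(\left(-5\right) 5 - 5\right) 1 \left(-6\right) = \left(-25 - 5\right) 1 \left(-6\right) = \left(-30\right) 1 \left(-6\right) = \left(-30\right) \left(-6\right) = 180$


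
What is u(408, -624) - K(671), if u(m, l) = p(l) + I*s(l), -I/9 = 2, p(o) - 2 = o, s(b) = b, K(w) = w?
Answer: 9939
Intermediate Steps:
p(o) = 2 + o
I = -18 (I = -9*2 = -18)
u(m, l) = 2 - 17*l (u(m, l) = (2 + l) - 18*l = 2 - 17*l)
u(408, -624) - K(671) = (2 - 17*(-624)) - 1*671 = (2 + 10608) - 671 = 10610 - 671 = 9939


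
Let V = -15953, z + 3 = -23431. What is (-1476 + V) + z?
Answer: -40863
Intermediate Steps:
z = -23434 (z = -3 - 23431 = -23434)
(-1476 + V) + z = (-1476 - 15953) - 23434 = -17429 - 23434 = -40863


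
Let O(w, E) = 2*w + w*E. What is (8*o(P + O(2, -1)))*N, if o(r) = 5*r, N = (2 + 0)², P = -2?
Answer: 0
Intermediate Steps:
O(w, E) = 2*w + E*w
N = 4 (N = 2² = 4)
(8*o(P + O(2, -1)))*N = (8*(5*(-2 + 2*(2 - 1))))*4 = (8*(5*(-2 + 2*1)))*4 = (8*(5*(-2 + 2)))*4 = (8*(5*0))*4 = (8*0)*4 = 0*4 = 0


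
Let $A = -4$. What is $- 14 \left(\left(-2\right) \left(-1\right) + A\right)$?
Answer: $28$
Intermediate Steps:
$- 14 \left(\left(-2\right) \left(-1\right) + A\right) = - 14 \left(\left(-2\right) \left(-1\right) - 4\right) = - 14 \left(2 - 4\right) = \left(-14\right) \left(-2\right) = 28$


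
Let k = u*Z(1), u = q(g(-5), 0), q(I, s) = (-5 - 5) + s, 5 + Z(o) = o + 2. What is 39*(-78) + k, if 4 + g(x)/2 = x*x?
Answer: -3022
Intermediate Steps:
Z(o) = -3 + o (Z(o) = -5 + (o + 2) = -5 + (2 + o) = -3 + o)
g(x) = -8 + 2*x² (g(x) = -8 + 2*(x*x) = -8 + 2*x²)
q(I, s) = -10 + s
u = -10 (u = -10 + 0 = -10)
k = 20 (k = -10*(-3 + 1) = -10*(-2) = 20)
39*(-78) + k = 39*(-78) + 20 = -3042 + 20 = -3022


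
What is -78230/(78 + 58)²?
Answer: -39115/9248 ≈ -4.2296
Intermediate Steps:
-78230/(78 + 58)² = -78230/(136²) = -78230/18496 = -78230*1/18496 = -39115/9248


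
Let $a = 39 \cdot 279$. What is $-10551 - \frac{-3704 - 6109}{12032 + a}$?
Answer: $- \frac{241745250}{22913} \approx -10551.0$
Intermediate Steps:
$a = 10881$
$-10551 - \frac{-3704 - 6109}{12032 + a} = -10551 - \frac{-3704 - 6109}{12032 + 10881} = -10551 - - \frac{9813}{22913} = -10551 + \frac{9813}{22913} = - \frac{241745250}{22913}$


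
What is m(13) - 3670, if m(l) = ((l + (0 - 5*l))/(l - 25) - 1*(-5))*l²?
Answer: -6278/3 ≈ -2092.7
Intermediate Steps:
m(l) = l²*(5 - 4*l/(-25 + l)) (m(l) = ((l - 5*l)/(-25 + l) + 5)*l² = ((-4*l)/(-25 + l) + 5)*l² = (-4*l/(-25 + l) + 5)*l² = (5 - 4*l/(-25 + l))*l² = l²*(5 - 4*l/(-25 + l)))
m(13) - 3670 = 13²*(-125 + 13)/(-25 + 13) - 3670 = 169*(-112)/(-12) - 3670 = 169*(-1/12)*(-112) - 3670 = 4732/3 - 3670 = -6278/3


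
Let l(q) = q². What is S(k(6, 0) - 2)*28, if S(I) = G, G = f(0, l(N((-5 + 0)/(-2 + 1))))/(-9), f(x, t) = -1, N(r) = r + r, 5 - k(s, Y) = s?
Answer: 28/9 ≈ 3.1111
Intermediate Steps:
k(s, Y) = 5 - s
N(r) = 2*r
G = ⅑ (G = -1/(-9) = -1*(-⅑) = ⅑ ≈ 0.11111)
S(I) = ⅑
S(k(6, 0) - 2)*28 = (⅑)*28 = 28/9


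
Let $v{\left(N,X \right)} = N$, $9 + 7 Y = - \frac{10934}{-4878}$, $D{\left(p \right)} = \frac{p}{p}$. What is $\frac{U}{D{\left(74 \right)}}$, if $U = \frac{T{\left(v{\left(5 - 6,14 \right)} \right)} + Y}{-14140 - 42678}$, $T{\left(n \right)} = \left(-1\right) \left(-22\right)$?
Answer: $- \frac{179561}{485026857} \approx -0.00037021$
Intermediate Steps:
$D{\left(p \right)} = 1$
$Y = - \frac{16484}{17073}$ ($Y = - \frac{9}{7} + \frac{\left(-10934\right) \frac{1}{-4878}}{7} = - \frac{9}{7} + \frac{\left(-10934\right) \left(- \frac{1}{4878}\right)}{7} = - \frac{9}{7} + \frac{1}{7} \cdot \frac{5467}{2439} = - \frac{9}{7} + \frac{781}{2439} = - \frac{16484}{17073} \approx -0.9655$)
$T{\left(n \right)} = 22$
$U = - \frac{179561}{485026857}$ ($U = \frac{22 - \frac{16484}{17073}}{-14140 - 42678} = \frac{359122}{17073 \left(-56818\right)} = \frac{359122}{17073} \left(- \frac{1}{56818}\right) = - \frac{179561}{485026857} \approx -0.00037021$)
$\frac{U}{D{\left(74 \right)}} = - \frac{179561}{485026857 \cdot 1} = \left(- \frac{179561}{485026857}\right) 1 = - \frac{179561}{485026857}$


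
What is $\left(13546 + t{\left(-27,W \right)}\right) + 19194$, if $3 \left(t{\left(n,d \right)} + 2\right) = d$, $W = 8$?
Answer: $\frac{98222}{3} \approx 32741.0$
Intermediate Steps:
$t{\left(n,d \right)} = -2 + \frac{d}{3}$
$\left(13546 + t{\left(-27,W \right)}\right) + 19194 = \left(13546 + \left(-2 + \frac{1}{3} \cdot 8\right)\right) + 19194 = \left(13546 + \left(-2 + \frac{8}{3}\right)\right) + 19194 = \left(13546 + \frac{2}{3}\right) + 19194 = \frac{40640}{3} + 19194 = \frac{98222}{3}$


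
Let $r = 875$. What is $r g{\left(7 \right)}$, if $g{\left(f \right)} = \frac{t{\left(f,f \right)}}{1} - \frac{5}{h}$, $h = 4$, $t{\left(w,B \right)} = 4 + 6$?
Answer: $\frac{30625}{4} \approx 7656.3$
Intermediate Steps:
$t{\left(w,B \right)} = 10$
$g{\left(f \right)} = \frac{35}{4}$ ($g{\left(f \right)} = \frac{10}{1} - \frac{5}{4} = 10 \cdot 1 - \frac{5}{4} = 10 - \frac{5}{4} = \frac{35}{4}$)
$r g{\left(7 \right)} = 875 \cdot \frac{35}{4} = \frac{30625}{4}$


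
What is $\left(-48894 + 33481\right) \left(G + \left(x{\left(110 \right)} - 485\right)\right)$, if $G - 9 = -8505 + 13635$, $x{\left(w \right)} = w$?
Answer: $-73427532$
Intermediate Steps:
$G = 5139$ ($G = 9 + \left(-8505 + 13635\right) = 9 + 5130 = 5139$)
$\left(-48894 + 33481\right) \left(G + \left(x{\left(110 \right)} - 485\right)\right) = \left(-48894 + 33481\right) \left(5139 + \left(110 - 485\right)\right) = - 15413 \left(5139 + \left(110 - 485\right)\right) = - 15413 \left(5139 - 375\right) = \left(-15413\right) 4764 = -73427532$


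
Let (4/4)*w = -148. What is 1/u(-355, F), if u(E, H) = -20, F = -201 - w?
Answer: -1/20 ≈ -0.050000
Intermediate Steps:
w = -148
F = -53 (F = -201 - 1*(-148) = -201 + 148 = -53)
1/u(-355, F) = 1/(-20) = -1/20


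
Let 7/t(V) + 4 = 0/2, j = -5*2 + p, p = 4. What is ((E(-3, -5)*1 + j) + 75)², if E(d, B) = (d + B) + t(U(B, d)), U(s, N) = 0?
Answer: 56169/16 ≈ 3510.6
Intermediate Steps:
j = -6 (j = -5*2 + 4 = -10 + 4 = -6)
t(V) = -7/4 (t(V) = 7/(-4 + 0/2) = 7/(-4 + 0*(½)) = 7/(-4 + 0) = 7/(-4) = 7*(-¼) = -7/4)
E(d, B) = -7/4 + B + d (E(d, B) = (d + B) - 7/4 = (B + d) - 7/4 = -7/4 + B + d)
((E(-3, -5)*1 + j) + 75)² = (((-7/4 - 5 - 3)*1 - 6) + 75)² = ((-39/4*1 - 6) + 75)² = ((-39/4 - 6) + 75)² = (-63/4 + 75)² = (237/4)² = 56169/16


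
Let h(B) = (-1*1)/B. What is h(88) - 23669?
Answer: -2082873/88 ≈ -23669.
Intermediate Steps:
h(B) = -1/B
h(88) - 23669 = -1/88 - 23669 = -2082873/88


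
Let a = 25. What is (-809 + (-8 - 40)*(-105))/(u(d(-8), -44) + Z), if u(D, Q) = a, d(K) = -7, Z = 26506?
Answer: 4231/26531 ≈ 0.15947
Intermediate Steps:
u(D, Q) = 25
(-809 + (-8 - 40)*(-105))/(u(d(-8), -44) + Z) = (-809 + (-8 - 40)*(-105))/(25 + 26506) = (-809 - 48*(-105))/26531 = (-809 + 5040)*(1/26531) = 4231*(1/26531) = 4231/26531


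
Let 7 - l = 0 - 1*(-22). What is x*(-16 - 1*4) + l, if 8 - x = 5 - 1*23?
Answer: -535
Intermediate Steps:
x = 26 (x = 8 - (5 - 1*23) = 8 - (5 - 23) = 8 - 1*(-18) = 8 + 18 = 26)
l = -15 (l = 7 - (0 - 1*(-22)) = 7 - (0 + 22) = 7 - 1*22 = 7 - 22 = -15)
x*(-16 - 1*4) + l = 26*(-16 - 1*4) - 15 = 26*(-16 - 4) - 15 = 26*(-20) - 15 = -520 - 15 = -535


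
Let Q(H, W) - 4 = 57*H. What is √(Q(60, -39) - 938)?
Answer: √2486 ≈ 49.860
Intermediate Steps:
Q(H, W) = 4 + 57*H
√(Q(60, -39) - 938) = √((4 + 57*60) - 938) = √((4 + 3420) - 938) = √(3424 - 938) = √2486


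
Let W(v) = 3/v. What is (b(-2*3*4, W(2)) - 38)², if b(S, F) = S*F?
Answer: 5476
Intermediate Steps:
b(S, F) = F*S
(b(-2*3*4, W(2)) - 38)² = ((3/2)*(-2*3*4) - 38)² = ((3*(½))*(-6*4) - 38)² = ((3/2)*(-24) - 38)² = (-36 - 38)² = (-74)² = 5476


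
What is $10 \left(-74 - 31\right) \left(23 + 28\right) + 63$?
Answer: $-53487$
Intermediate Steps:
$10 \left(-74 - 31\right) \left(23 + 28\right) + 63 = 10 \left(\left(-105\right) 51\right) + 63 = 10 \left(-5355\right) + 63 = -53550 + 63 = -53487$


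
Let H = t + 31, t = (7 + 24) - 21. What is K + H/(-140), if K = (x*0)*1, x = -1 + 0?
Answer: -41/140 ≈ -0.29286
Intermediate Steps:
t = 10 (t = 31 - 21 = 10)
H = 41 (H = 10 + 31 = 41)
x = -1
K = 0 (K = -1*0*1 = 0*1 = 0)
K + H/(-140) = 0 + 41/(-140) = 0 - 1/140*41 = 0 - 41/140 = -41/140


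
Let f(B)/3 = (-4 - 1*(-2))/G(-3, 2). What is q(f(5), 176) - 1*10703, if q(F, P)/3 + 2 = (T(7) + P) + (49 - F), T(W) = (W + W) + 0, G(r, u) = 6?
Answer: -9989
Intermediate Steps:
T(W) = 2*W (T(W) = 2*W + 0 = 2*W)
f(B) = -1 (f(B) = 3*((-4 - 1*(-2))/6) = 3*((-4 + 2)*(⅙)) = 3*(-2*⅙) = 3*(-⅓) = -1)
q(F, P) = 183 - 3*F + 3*P (q(F, P) = -6 + 3*((2*7 + P) + (49 - F)) = -6 + 3*((14 + P) + (49 - F)) = -6 + 3*(63 + P - F) = -6 + (189 - 3*F + 3*P) = 183 - 3*F + 3*P)
q(f(5), 176) - 1*10703 = (183 - 3*(-1) + 3*176) - 1*10703 = (183 + 3 + 528) - 10703 = 714 - 10703 = -9989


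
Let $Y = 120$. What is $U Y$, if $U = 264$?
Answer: $31680$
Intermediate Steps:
$U Y = 264 \cdot 120 = 31680$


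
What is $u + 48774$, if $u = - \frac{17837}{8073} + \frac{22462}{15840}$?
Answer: $\frac{31499689037}{645840} \approx 48773.0$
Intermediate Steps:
$u = - \frac{511123}{645840}$ ($u = \left(-17837\right) \frac{1}{8073} + 22462 \cdot \frac{1}{15840} = - \frac{17837}{8073} + \frac{1021}{720} = - \frac{511123}{645840} \approx -0.79141$)
$u + 48774 = - \frac{511123}{645840} + 48774 = \frac{31499689037}{645840}$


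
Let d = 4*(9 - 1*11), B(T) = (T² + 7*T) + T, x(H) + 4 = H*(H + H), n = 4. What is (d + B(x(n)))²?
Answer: 1000000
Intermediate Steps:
x(H) = -4 + 2*H² (x(H) = -4 + H*(H + H) = -4 + H*(2*H) = -4 + 2*H²)
B(T) = T² + 8*T
d = -8 (d = 4*(9 - 11) = 4*(-2) = -8)
(d + B(x(n)))² = (-8 + (-4 + 2*4²)*(8 + (-4 + 2*4²)))² = (-8 + (-4 + 2*16)*(8 + (-4 + 2*16)))² = (-8 + (-4 + 32)*(8 + (-4 + 32)))² = (-8 + 28*(8 + 28))² = (-8 + 28*36)² = (-8 + 1008)² = 1000² = 1000000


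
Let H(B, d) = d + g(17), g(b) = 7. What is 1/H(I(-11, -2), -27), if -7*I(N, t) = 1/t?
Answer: -1/20 ≈ -0.050000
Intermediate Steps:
I(N, t) = -1/(7*t)
H(B, d) = 7 + d (H(B, d) = d + 7 = 7 + d)
1/H(I(-11, -2), -27) = 1/(7 - 27) = 1/(-20) = -1/20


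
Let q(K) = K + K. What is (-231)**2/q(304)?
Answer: 53361/608 ≈ 87.765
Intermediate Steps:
q(K) = 2*K
(-231)**2/q(304) = (-231)**2/((2*304)) = 53361/608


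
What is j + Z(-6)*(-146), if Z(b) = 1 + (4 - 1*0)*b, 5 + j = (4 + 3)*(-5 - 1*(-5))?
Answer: 3353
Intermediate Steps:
j = -5 (j = -5 + (4 + 3)*(-5 - 1*(-5)) = -5 + 7*(-5 + 5) = -5 + 7*0 = -5 + 0 = -5)
Z(b) = 1 + 4*b (Z(b) = 1 + (4 + 0)*b = 1 + 4*b)
j + Z(-6)*(-146) = -5 + (1 + 4*(-6))*(-146) = -5 + (1 - 24)*(-146) = -5 - 23*(-146) = -5 + 3358 = 3353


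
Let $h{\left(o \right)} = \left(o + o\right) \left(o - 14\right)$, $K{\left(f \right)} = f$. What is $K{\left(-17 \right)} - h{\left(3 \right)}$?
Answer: $49$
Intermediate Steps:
$h{\left(o \right)} = 2 o \left(-14 + o\right)$
$K{\left(-17 \right)} - h{\left(3 \right)} = -17 - 2 \cdot 3 \left(-14 + 3\right) = -17 - 2 \cdot 3 \left(-11\right) = -17 - -66 = -17 + 66 = 49$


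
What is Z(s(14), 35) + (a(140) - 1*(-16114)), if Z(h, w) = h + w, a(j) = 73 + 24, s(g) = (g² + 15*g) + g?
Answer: 16666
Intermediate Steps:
s(g) = g² + 16*g
a(j) = 97
Z(s(14), 35) + (a(140) - 1*(-16114)) = (14*(16 + 14) + 35) + (97 - 1*(-16114)) = (14*30 + 35) + (97 + 16114) = (420 + 35) + 16211 = 455 + 16211 = 16666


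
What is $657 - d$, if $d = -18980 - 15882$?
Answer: $35519$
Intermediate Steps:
$d = -34862$ ($d = -18980 - 15882 = -34862$)
$657 - d = 657 - -34862 = 657 + 34862 = 35519$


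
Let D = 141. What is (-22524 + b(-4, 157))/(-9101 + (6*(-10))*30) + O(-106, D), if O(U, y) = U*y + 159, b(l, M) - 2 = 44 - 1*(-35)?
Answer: -161170644/10901 ≈ -14785.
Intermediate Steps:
b(l, M) = 81 (b(l, M) = 2 + (44 - 1*(-35)) = 2 + (44 + 35) = 2 + 79 = 81)
O(U, y) = 159 + U*y
(-22524 + b(-4, 157))/(-9101 + (6*(-10))*30) + O(-106, D) = (-22524 + 81)/(-9101 + (6*(-10))*30) + (159 - 106*141) = -22443/(-9101 - 60*30) + (159 - 14946) = -22443/(-9101 - 1800) - 14787 = -22443/(-10901) - 14787 = -22443*(-1/10901) - 14787 = 22443/10901 - 14787 = -161170644/10901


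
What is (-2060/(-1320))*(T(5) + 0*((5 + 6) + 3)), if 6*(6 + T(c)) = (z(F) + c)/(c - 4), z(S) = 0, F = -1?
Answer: -3193/396 ≈ -8.0631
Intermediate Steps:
T(c) = -6 + c/(6*(-4 + c)) (T(c) = -6 + ((0 + c)/(c - 4))/6 = -6 + (c/(-4 + c))/6 = -6 + c/(6*(-4 + c)))
(-2060/(-1320))*(T(5) + 0*((5 + 6) + 3)) = (-2060/(-1320))*((144 - 35*5)/(6*(-4 + 5)) + 0*((5 + 6) + 3)) = (-2060*(-1/1320))*((⅙)*(144 - 175)/1 + 0*(11 + 3)) = 103*((⅙)*1*(-31) + 0*14)/66 = 103*(-31/6 + 0)/66 = (103/66)*(-31/6) = -3193/396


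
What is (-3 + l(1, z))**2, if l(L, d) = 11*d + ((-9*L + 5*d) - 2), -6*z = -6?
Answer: 4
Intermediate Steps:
z = 1 (z = -1/6*(-6) = 1)
l(L, d) = -2 - 9*L + 16*d (l(L, d) = 11*d + (-2 - 9*L + 5*d) = -2 - 9*L + 16*d)
(-3 + l(1, z))**2 = (-3 + (-2 - 9*1 + 16*1))**2 = (-3 + (-2 - 9 + 16))**2 = (-3 + 5)**2 = 2**2 = 4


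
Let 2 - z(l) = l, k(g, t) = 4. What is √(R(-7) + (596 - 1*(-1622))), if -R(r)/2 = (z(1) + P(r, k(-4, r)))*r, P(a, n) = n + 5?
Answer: 3*√262 ≈ 48.559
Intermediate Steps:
P(a, n) = 5 + n
z(l) = 2 - l
R(r) = -20*r (R(r) = -2*((2 - 1*1) + (5 + 4))*r = -2*((2 - 1) + 9)*r = -2*(1 + 9)*r = -20*r)
√(R(-7) + (596 - 1*(-1622))) = √(-20*(-7) + (596 - 1*(-1622))) = √(140 + (596 + 1622)) = √(140 + 2218) = √2358 = 3*√262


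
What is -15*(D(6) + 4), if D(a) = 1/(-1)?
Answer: -45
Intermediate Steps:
D(a) = -1
-15*(D(6) + 4) = -15*(-1 + 4) = -15*3 = -45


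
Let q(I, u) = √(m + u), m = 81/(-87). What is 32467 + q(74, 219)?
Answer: 32467 + 2*√45849/29 ≈ 32482.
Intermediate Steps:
m = -27/29 (m = 81*(-1/87) = -27/29 ≈ -0.93103)
q(I, u) = √(-27/29 + u)
32467 + q(74, 219) = 32467 + √(-783 + 841*219)/29 = 32467 + √(-783 + 184179)/29 = 32467 + √183396/29 = 32467 + (2*√45849)/29 = 32467 + 2*√45849/29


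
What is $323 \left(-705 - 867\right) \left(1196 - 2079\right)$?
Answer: $448348548$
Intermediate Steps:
$323 \left(-705 - 867\right) \left(1196 - 2079\right) = 323 \left(\left(-1572\right) \left(-883\right)\right) = 323 \cdot 1388076 = 448348548$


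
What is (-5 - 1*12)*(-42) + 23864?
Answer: 24578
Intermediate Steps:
(-5 - 1*12)*(-42) + 23864 = (-5 - 12)*(-42) + 23864 = -17*(-42) + 23864 = 714 + 23864 = 24578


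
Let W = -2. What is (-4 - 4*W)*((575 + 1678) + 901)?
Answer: 12616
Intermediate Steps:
(-4 - 4*W)*((575 + 1678) + 901) = (-4 - 4*(-2))*((575 + 1678) + 901) = (-4 + 8)*(2253 + 901) = 4*3154 = 12616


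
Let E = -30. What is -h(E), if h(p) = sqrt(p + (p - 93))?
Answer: -3*I*sqrt(17) ≈ -12.369*I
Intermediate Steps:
h(p) = sqrt(-93 + 2*p) (h(p) = sqrt(p + (-93 + p)) = sqrt(-93 + 2*p))
-h(E) = -sqrt(-93 + 2*(-30)) = -sqrt(-93 - 60) = -sqrt(-153) = -3*I*sqrt(17)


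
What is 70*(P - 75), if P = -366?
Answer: -30870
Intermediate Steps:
70*(P - 75) = 70*(-366 - 75) = 70*(-441) = -30870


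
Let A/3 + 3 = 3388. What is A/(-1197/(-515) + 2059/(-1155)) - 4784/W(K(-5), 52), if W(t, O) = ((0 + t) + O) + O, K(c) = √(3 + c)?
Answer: 1303705677787/69700374 + 2392*I*√2/5409 ≈ 18704.0 + 0.6254*I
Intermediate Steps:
A = 10155 (A = -9 + 3*3388 = -9 + 10164 = 10155)
W(t, O) = t + 2*O (W(t, O) = (t + O) + O = (O + t) + O = t + 2*O)
A/(-1197/(-515) + 2059/(-1155)) - 4784/W(K(-5), 52) = 10155/(-1197/(-515) + 2059/(-1155)) - 4784/(√(3 - 5) + 2*52) = 10155/(-1197*(-1/515) + 2059*(-1/1155)) - 4784/(√(-2) + 104) = 10155/(1197/515 - 2059/1155) - 4784/(I*√2 + 104) = 10155/(12886/23793) - 4784/(104 + I*√2) = 10155*(23793/12886) - 4784/(104 + I*√2) = 241617915/12886 - 4784/(104 + I*√2)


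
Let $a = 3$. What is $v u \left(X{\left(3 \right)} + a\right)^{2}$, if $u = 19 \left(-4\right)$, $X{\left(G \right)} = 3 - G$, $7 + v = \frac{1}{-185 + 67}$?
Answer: $\frac{282834}{59} \approx 4793.8$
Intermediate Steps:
$v = - \frac{827}{118}$ ($v = -7 + \frac{1}{-185 + 67} = -7 + \frac{1}{-118} = -7 - \frac{1}{118} = - \frac{827}{118} \approx -7.0085$)
$u = -76$
$v u \left(X{\left(3 \right)} + a\right)^{2} = \left(- \frac{827}{118}\right) \left(-76\right) \left(\left(3 - 3\right) + 3\right)^{2} = \frac{31426 \left(\left(3 - 3\right) + 3\right)^{2}}{59} = \frac{31426 \left(0 + 3\right)^{2}}{59} = \frac{31426 \cdot 3^{2}}{59} = \frac{31426}{59} \cdot 9 = \frac{282834}{59}$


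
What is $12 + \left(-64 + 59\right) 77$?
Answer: $-373$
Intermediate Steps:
$12 + \left(-64 + 59\right) 77 = 12 - 385 = -373$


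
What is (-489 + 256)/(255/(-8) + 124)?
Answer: -1864/737 ≈ -2.5292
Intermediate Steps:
(-489 + 256)/(255/(-8) + 124) = -233/(255*(-⅛) + 124) = -233/(-255/8 + 124) = -233/737/8 = -233*8/737 = -1864/737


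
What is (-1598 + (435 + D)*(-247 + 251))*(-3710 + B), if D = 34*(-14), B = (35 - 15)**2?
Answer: 5832220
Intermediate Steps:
B = 400 (B = 20**2 = 400)
D = -476
(-1598 + (435 + D)*(-247 + 251))*(-3710 + B) = (-1598 + (435 - 476)*(-247 + 251))*(-3710 + 400) = (-1598 - 41*4)*(-3310) = (-1598 - 164)*(-3310) = -1762*(-3310) = 5832220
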